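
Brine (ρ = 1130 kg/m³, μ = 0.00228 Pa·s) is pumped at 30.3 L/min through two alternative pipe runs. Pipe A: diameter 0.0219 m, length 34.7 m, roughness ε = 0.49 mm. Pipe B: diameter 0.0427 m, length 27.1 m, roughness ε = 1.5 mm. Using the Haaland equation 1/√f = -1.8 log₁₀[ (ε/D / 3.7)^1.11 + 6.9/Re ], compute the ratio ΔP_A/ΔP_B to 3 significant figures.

Pipe A: V = Q/A = 0.000505/0.0003767 = 1.341 m/s; Re = 1.455e+04; ε/D = 0.0224; Haaland → f = 0.05329; ΔP_A = f(L/D)(ρV²/2) = 8.575e+04 Pa.
Pipe B: V = Q/A = 0.000505/0.001432 = 0.3527 m/s; Re = 7463; ε/D = 0.0351; Haaland → f = 0.06497; ΔP_B = f(L/D)(ρV²/2) = 2897 Pa.
ΔP_A/ΔP_B = 8.575e+04/2897 = 29.6.

ΔP_A/ΔP_B ≈ 29.6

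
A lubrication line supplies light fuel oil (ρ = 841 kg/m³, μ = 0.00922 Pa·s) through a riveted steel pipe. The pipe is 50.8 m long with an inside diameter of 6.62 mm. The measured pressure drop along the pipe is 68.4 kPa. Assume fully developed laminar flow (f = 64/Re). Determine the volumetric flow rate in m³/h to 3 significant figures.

For laminar flow, f = 64/Re with Re = ρVD/μ, so Darcy-Weisbach reduces to ΔP = 32μLV/D². Solving for V: V = ΔP·D²/(32μL) = 6.84e+04·(0.00662)²/(32·0.00922·50.8) = 0.2 m/s.
Check: Re = ρVD/μ = 841·0.2·0.00662/0.00922 = 120.8 < 2300, so the laminar assumption holds.
Q = V·A = 0.2·(π/4·0.00662²) = 6.884e-06 m³/s = 0.0248 m³/h.

Q ≈ 0.0248 m³/h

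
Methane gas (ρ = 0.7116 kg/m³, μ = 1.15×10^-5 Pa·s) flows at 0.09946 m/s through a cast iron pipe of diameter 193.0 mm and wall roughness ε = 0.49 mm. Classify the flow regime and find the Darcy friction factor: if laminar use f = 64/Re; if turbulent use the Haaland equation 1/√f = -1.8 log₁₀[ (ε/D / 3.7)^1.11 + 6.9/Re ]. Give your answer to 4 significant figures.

f ≈ 0.05388

Re = ρVD/μ = 0.7116·0.09946·0.193/1.15e-05 = 1188.
Re < 2300 → laminar, so f = 64/Re = 0.05388 (roughness is irrelevant in laminar flow).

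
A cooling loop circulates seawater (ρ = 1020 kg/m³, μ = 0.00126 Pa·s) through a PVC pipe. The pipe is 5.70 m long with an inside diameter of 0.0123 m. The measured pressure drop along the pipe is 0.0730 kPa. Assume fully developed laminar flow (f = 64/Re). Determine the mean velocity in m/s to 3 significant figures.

For laminar flow, f = 64/Re with Re = ρVD/μ, so Darcy-Weisbach reduces to ΔP = 32μLV/D². Solving for V: V = ΔP·D²/(32μL) = 73·(0.0123)²/(32·0.00126·5.7) = 0.04805 m/s.
Check: Re = ρVD/μ = 1020·0.04805·0.0123/0.00126 = 478.5 < 2300, so the laminar assumption holds.

V ≈ 0.0481 m/s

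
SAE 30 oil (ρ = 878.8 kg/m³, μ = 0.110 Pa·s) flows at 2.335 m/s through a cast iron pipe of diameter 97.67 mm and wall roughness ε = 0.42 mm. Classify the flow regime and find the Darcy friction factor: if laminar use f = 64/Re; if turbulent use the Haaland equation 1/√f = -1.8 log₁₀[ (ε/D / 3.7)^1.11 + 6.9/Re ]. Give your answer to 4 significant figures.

Re = ρVD/μ = 878.8·2.335·0.09767/0.11 = 1822.
Re < 2300 → laminar, so f = 64/Re = 0.03513 (roughness is irrelevant in laminar flow).

f ≈ 0.03513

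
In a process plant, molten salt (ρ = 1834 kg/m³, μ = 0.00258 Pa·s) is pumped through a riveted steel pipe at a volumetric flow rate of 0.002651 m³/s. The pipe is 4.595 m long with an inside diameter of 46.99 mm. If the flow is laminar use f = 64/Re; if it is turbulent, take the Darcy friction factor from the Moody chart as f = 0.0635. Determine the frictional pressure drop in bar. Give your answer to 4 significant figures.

ΔP ≈ 0.1331 bar

Cross-sectional area A = πD²/4 = π(0.04699)²/4 = 0.001734 m²; mean velocity V = Q/A = 0.002651/0.001734 = 1.529 m/s.
Reynolds number Re = ρVD/μ = 1834 · 1.529 · 0.04699 / 0.00258 = 5.106e+04.
Re > 4000 → turbulent; use the Moody-chart value f = 0.0635.
Darcy-Weisbach: ΔP = f(L/D)(ρV²/2) = 0.0635·(4.595/0.04699)·(1834·1.529²/2) = 0.0635·97.79·2143 = 1.331e+04 Pa.
ΔP = 1.331e+04 Pa = 0.1331 bar.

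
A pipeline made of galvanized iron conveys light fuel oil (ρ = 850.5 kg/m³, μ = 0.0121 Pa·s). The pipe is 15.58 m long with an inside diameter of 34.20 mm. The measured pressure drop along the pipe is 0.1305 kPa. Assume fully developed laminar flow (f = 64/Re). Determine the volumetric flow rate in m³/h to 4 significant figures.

For laminar flow, f = 64/Re with Re = ρVD/μ, so Darcy-Weisbach reduces to ΔP = 32μLV/D². Solving for V: V = ΔP·D²/(32μL) = 130.5·(0.0342)²/(32·0.0121·15.58) = 0.0253 m/s.
Check: Re = ρVD/μ = 850.5·0.0253·0.0342/0.0121 = 60.82 < 2300, so the laminar assumption holds.
Q = V·A = 0.0253·(π/4·0.0342²) = 2.324e-05 m³/s = 0.08368 m³/h.

Q ≈ 0.08368 m³/h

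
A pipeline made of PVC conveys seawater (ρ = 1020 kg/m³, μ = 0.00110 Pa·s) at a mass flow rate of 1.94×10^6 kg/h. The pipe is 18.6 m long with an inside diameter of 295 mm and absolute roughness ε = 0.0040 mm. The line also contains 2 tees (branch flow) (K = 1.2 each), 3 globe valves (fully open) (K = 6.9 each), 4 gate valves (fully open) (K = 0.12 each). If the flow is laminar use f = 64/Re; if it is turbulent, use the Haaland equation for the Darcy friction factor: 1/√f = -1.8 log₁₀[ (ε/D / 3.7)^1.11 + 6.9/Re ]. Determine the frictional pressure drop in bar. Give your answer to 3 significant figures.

ṁ = 1.94×10^6 kg/h = 1.94×10^6/3600 = 538.9 kg/s.
A = πD²/4 = π(0.295)²/4 = 0.06835 m²; mean velocity V = ṁ/(ρA) = 538.9/(1020 · 0.06835) = 7.73 m/s.
Reynolds number Re = ρVD/μ = 1020 · 7.73 · 0.295 / 0.0011 = 2.114e+06.
Re > 4000 → turbulent. Relative roughness ε/D = 4e-06/0.295 = 1.36e-05. Haaland: 1/√f = -1.8 log₁₀[(1.36e-05/3.7)^1.11 + 6.9/2.114e+06] = -1.8 log₁₀[9.25e-07 + 3.26e-06] = 9.68, so f = 0.01067.
Total minor-loss coefficient ΣK = 2·1.2 + 3·6.9 + 4·0.12 = 23.6.
ΔP = [f·L/D + ΣK]·(ρV²/2) = [0.01067·18.6/0.295 + 23.6]·(1020·7.73²/2) = [0.6728 + 23.6]·3.047e+04 = 7.39e+05 Pa.
ΔP = 7.39e+05 Pa = 7.39 bar.

ΔP ≈ 7.39 bar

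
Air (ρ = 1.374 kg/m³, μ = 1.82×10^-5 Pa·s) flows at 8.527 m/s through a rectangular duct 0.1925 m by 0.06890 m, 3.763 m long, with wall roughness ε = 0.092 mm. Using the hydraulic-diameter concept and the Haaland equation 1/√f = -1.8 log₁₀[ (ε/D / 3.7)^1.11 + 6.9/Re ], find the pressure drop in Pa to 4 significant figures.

Hydraulic diameter D_h = 4A/P = 4·(0.1925·0.0689)/(2·(0.1925+0.0689)) = 0.05305/0.5228 = 0.1015 m.
Re = ρVD_h/μ = 1.374·8.527·0.1015/1.82e-05 = 6.533e+04.
ε/D_h = 9.2e-05/0.1015 = 0.000907; Haaland gives 1/√f = -1.8 log₁₀[9.82e-05+0.000106] = 6.643, so f = 0.02266.
ΔP = f(L/D_h)(ρV²/2) = 0.02266·3.763/0.1015·49.95 = 41.97 Pa.

ΔP ≈ 41.97 Pa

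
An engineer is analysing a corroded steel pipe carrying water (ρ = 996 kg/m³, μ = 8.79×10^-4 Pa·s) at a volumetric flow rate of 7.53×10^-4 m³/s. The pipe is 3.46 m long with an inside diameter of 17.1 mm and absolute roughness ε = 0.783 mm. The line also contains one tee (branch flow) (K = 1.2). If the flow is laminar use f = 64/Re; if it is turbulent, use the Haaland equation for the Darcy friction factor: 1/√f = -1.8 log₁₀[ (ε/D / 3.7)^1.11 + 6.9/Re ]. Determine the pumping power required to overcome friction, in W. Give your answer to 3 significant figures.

Cross-sectional area A = πD²/4 = π(0.0171)²/4 = 0.0002297 m²; mean velocity V = Q/A = 0.000753/0.0002297 = 3.279 m/s.
Reynolds number Re = ρVD/μ = 996 · 3.279 · 0.0171 / 0.000879 = 6.353e+04.
Re > 4000 → turbulent. Relative roughness ε/D = 0.000783/0.0171 = 0.0458. Haaland: 1/√f = -1.8 log₁₀[(0.0458/3.7)^1.11 + 6.9/6.353e+04] = -1.8 log₁₀[0.00763 + 0.000109] = 3.8, so f = 0.06925.
Total minor-loss coefficient ΣK = 1·1.2 = 1.2.
ΔP = [f·L/D + ΣK]·(ρV²/2) = [0.06925·3.46/0.0171 + 1.2]·(996·3.279²/2) = [14.01 + 1.2]·5354 = 8.144e+04 Pa.
Pumping power P = QΔP = 0.000753·8.144e+04 = 61.33 W = 61.3 W.

P ≈ 61.3 W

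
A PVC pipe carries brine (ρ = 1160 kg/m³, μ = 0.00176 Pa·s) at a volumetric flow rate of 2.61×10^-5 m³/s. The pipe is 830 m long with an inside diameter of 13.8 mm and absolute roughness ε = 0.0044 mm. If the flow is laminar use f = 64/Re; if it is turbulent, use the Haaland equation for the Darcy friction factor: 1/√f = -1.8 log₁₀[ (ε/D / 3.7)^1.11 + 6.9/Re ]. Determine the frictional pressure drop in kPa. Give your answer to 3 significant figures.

ΔP ≈ 42.8 kPa

Cross-sectional area A = πD²/4 = π(0.0138)²/4 = 0.0001496 m²; mean velocity V = Q/A = 2.61e-05/0.0001496 = 0.1745 m/s.
Reynolds number Re = ρVD/μ = 1160 · 0.1745 · 0.0138 / 0.00176 = 1587.
Re < 2300 → laminar flow, so f = 64/Re = 64/1587 = 0.04032 (the turbulent correlation is not needed).
Darcy-Weisbach: ΔP = f(L/D)(ρV²/2) = 0.04032·(830/0.0138)·(1160·0.1745²/2) = 0.04032·6.014e+04·17.66 = 4.283e+04 Pa.
ΔP = 4.283e+04 Pa = 42.8 kPa.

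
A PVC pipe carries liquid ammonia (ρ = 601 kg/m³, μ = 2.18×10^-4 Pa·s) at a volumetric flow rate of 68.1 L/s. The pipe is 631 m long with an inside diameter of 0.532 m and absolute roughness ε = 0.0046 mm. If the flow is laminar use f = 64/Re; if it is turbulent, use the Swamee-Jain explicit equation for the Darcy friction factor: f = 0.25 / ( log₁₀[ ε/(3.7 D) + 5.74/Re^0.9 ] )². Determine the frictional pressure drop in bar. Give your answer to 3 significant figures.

ΔP ≈ 0.00451 bar

Q = 68.1 L/s = 68.1/1000 = 0.0681 m³/s.
Cross-sectional area A = πD²/4 = π(0.532)²/4 = 0.2223 m²; mean velocity V = Q/A = 0.0681/0.2223 = 0.3064 m/s.
Reynolds number Re = ρVD/μ = 601 · 0.3064 · 0.532 / 0.000218 = 4.493e+05.
Re > 4000 → turbulent. Relative roughness ε/D = 4.6e-06/0.532 = 8.65e-06. Swamee-Jain: f = 0.25/(log₁₀[8.65e-06/3.7 + 5.74/4.493e+05^0.9])² = 0.25/(log₁₀[2.34e-06 + 4.69e-05])² = 0.25/(-4.307)² = 0.01348.
Darcy-Weisbach: ΔP = f(L/D)(ρV²/2) = 0.01348·(631/0.532)·(601·0.3064²/2) = 0.01348·1186·28.2 = 450.8 Pa.
ΔP = 450.8 Pa = 0.00451 bar.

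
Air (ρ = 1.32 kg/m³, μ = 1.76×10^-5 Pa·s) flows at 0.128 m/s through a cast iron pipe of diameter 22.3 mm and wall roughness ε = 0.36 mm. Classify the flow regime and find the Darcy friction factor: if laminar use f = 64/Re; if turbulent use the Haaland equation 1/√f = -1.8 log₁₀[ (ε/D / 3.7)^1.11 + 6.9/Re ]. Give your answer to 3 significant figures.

Re = ρVD/μ = 1.32·0.128·0.0223/1.76e-05 = 214.1.
Re < 2300 → laminar, so f = 64/Re = 0.299 (roughness is irrelevant in laminar flow).

f ≈ 0.299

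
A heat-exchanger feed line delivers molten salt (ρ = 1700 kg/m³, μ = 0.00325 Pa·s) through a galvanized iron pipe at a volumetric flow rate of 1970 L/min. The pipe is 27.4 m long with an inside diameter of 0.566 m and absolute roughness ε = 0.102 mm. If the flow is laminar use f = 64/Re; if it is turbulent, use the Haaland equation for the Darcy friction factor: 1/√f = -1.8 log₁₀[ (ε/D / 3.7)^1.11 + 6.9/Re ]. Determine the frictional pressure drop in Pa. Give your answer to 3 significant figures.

Q = 1970 L/min = 1970/60000 = 0.03283 m³/s.
Cross-sectional area A = πD²/4 = π(0.566)²/4 = 0.2516 m²; mean velocity V = Q/A = 0.03283/0.2516 = 0.1305 m/s.
Reynolds number Re = ρVD/μ = 1700 · 0.1305 · 0.566 / 0.00325 = 3.863e+04.
Re > 4000 → turbulent. Relative roughness ε/D = 0.000102/0.566 = 0.00018. Haaland: 1/√f = -1.8 log₁₀[(0.00018/3.7)^1.11 + 6.9/3.863e+04] = -1.8 log₁₀[1.63e-05 + 0.000179] = 6.678, so f = 0.02242.
Darcy-Weisbach: ΔP = f(L/D)(ρV²/2) = 0.02242·(27.4/0.566)·(1700·0.1305²/2) = 0.02242·48.41·14.47 = 15.71 Pa.

ΔP ≈ 15.7 Pa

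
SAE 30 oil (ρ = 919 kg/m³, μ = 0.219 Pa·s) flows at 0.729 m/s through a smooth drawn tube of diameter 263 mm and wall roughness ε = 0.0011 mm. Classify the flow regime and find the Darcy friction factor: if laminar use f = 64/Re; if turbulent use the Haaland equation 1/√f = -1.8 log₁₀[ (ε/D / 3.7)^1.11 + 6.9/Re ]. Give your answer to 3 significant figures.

Re = ρVD/μ = 919·0.729·0.263/0.219 = 804.6.
Re < 2300 → laminar, so f = 64/Re = 0.07955 (roughness is irrelevant in laminar flow).

f ≈ 0.0795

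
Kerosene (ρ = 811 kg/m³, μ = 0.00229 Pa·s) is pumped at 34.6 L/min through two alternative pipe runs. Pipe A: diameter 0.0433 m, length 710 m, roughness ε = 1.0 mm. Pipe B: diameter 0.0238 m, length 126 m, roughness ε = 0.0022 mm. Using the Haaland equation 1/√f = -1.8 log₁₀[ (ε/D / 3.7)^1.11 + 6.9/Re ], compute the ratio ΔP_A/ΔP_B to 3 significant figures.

Pipe A: V = Q/A = 0.0005767/0.001473 = 0.3916 m/s; Re = 6005; ε/D = 0.0231; Haaland → f = 0.05704; ΔP_A = f(L/D)(ρV²/2) = 5.817e+04 Pa.
Pipe B: V = Q/A = 0.0005767/0.0004449 = 1.296 m/s; Re = 1.093e+04; ε/D = 9.24e-05; Haaland → f = 0.03025; ΔP_B = f(L/D)(ρV²/2) = 1.091e+05 Pa.
ΔP_A/ΔP_B = 5.817e+04/1.091e+05 = 0.533.

ΔP_A/ΔP_B ≈ 0.533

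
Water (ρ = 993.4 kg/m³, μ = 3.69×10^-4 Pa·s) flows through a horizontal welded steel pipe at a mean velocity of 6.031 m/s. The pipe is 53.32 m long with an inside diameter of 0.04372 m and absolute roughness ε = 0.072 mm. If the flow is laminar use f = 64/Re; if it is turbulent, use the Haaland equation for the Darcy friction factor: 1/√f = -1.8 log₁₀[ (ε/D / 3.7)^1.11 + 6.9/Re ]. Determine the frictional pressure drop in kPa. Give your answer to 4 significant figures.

ΔP ≈ 497.1 kPa

Reynolds number Re = ρVD/μ = 993.4 · 6.031 · 0.04372 / 0.000369 = 7.099e+05.
Re > 4000 → turbulent. Relative roughness ε/D = 7.2e-05/0.04372 = 0.00165. Haaland: 1/√f = -1.8 log₁₀[(0.00165/3.7)^1.11 + 6.9/7.099e+05] = -1.8 log₁₀[0.00019 + 9.72e-06] = 6.657, so f = 0.02256.
Darcy-Weisbach: ΔP = f(L/D)(ρV²/2) = 0.02256·(53.32/0.04372)·(993.4·6.031²/2) = 0.02256·1220·1.807e+04 = 4.971e+05 Pa.
ΔP = 4.971e+05 Pa = 497.1 kPa.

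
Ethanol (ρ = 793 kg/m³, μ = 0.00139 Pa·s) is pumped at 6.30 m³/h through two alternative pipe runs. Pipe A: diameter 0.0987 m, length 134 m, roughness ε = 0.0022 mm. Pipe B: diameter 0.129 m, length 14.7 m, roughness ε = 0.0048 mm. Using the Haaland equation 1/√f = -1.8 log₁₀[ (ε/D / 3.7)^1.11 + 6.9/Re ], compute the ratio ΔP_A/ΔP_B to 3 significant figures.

Pipe A: V = Q/A = 0.00175/0.007651 = 0.2287 m/s; Re = 1.288e+04; ε/D = 2.23e-05; Haaland → f = 0.02887; ΔP_A = f(L/D)(ρV²/2) = 813 Pa.
Pipe B: V = Q/A = 0.00175/0.01307 = 0.1339 m/s; Re = 9854; ε/D = 3.72e-05; Haaland → f = 0.03105; ΔP_B = f(L/D)(ρV²/2) = 25.15 Pa.
ΔP_A/ΔP_B = 813/25.15 = 32.3.

ΔP_A/ΔP_B ≈ 32.3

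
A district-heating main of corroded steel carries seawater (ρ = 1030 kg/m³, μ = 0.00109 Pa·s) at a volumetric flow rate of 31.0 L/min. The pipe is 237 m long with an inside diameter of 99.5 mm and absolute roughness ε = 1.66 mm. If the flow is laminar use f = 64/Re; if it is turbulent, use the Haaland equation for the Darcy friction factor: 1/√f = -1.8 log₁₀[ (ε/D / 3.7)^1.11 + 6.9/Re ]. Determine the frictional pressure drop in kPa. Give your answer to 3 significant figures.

ΔP ≈ 0.280 kPa

Q = 31.0 L/min = 31.0/60000 = 0.0005167 m³/s.
Cross-sectional area A = πD²/4 = π(0.0995)²/4 = 0.007776 m²; mean velocity V = Q/A = 0.0005167/0.007776 = 0.06645 m/s.
Reynolds number Re = ρVD/μ = 1030 · 0.06645 · 0.0995 / 0.00109 = 6248.
Re > 4000 → turbulent. Relative roughness ε/D = 0.00166/0.0995 = 0.0167. Haaland: 1/√f = -1.8 log₁₀[(0.0167/3.7)^1.11 + 6.9/6248] = -1.8 log₁₀[0.00249 + 0.0011] = 4.4, so f = 0.05165.
Darcy-Weisbach: ΔP = f(L/D)(ρV²/2) = 0.05165·(237/0.0995)·(1030·0.06645²/2) = 0.05165·2382·2.274 = 279.7 Pa.
ΔP = 279.7 Pa = 0.280 kPa.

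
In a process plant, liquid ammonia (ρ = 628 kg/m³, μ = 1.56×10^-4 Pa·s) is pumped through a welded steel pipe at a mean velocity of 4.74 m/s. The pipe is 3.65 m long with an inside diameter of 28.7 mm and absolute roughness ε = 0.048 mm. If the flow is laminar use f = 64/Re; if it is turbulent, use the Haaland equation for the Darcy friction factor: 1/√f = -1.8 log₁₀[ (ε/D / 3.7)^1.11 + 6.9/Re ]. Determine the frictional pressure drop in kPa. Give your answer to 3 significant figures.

Reynolds number Re = ρVD/μ = 628 · 4.74 · 0.0287 / 0.000156 = 5.476e+05.
Re > 4000 → turbulent. Relative roughness ε/D = 4.8e-05/0.0287 = 0.00167. Haaland: 1/√f = -1.8 log₁₀[(0.00167/3.7)^1.11 + 6.9/5.476e+05] = -1.8 log₁₀[0.000194 + 1.26e-05] = 6.634, so f = 0.02272.
Darcy-Weisbach: ΔP = f(L/D)(ρV²/2) = 0.02272·(3.65/0.0287)·(628·4.74²/2) = 0.02272·127.2·7055 = 2.039e+04 Pa.
ΔP = 2.039e+04 Pa = 20.4 kPa.

ΔP ≈ 20.4 kPa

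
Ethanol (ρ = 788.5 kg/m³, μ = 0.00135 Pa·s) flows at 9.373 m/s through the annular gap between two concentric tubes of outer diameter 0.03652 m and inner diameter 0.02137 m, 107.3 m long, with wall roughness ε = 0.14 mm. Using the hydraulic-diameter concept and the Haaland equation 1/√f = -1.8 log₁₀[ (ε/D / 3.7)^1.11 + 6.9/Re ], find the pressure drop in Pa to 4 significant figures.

Hydraulic diameter D_h = 4A/P = D_o - D_i = 0.03652 - 0.02137 = 0.01515 m.
Re = ρVD_h/μ = 788.5·9.373·0.01515/0.00135 = 8.294e+04.
ε/D_h = 0.00014/0.01515 = 0.00924; Haaland gives 1/√f = -1.8 log₁₀[0.00129+8.32e-05] = 5.151, so f = 0.03769.
ΔP = f(L/D_h)(ρV²/2) = 0.03769·107.3/0.01515·3.464e+04 = 9.246e+06 Pa.

ΔP ≈ 9246000 Pa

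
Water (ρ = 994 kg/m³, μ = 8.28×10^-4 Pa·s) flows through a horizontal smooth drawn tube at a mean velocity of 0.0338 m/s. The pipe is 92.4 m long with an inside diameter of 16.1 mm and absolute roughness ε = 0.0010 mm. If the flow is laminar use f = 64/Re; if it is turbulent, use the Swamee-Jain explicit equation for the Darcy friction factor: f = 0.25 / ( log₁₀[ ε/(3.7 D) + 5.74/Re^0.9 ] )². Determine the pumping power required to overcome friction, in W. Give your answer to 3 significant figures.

Reynolds number Re = ρVD/μ = 994 · 0.0338 · 0.0161 / 0.000828 = 653.3.
Re < 2300 → laminar flow, so f = 64/Re = 64/653.3 = 0.09797 (the turbulent correlation is not needed).
Darcy-Weisbach: ΔP = f(L/D)(ρV²/2) = 0.09797·(92.4/0.0161)·(994·0.0338²/2) = 0.09797·5739·0.5678 = 319.2 Pa.
Q = V·A = 0.0338·0.0002036 = 6.881e-06 m³/s.
Pumping power P = QΔP = 6.881e-06·319.2 = 0.002197 W = 0.00220 W.

P ≈ 0.00220 W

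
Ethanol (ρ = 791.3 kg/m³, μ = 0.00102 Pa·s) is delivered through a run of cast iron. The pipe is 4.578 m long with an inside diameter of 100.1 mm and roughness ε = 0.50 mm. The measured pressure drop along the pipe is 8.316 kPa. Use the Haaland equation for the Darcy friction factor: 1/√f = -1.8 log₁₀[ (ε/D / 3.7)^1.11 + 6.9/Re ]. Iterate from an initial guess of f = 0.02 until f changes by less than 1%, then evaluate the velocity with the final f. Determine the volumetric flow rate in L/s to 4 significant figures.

Rearranging Darcy-Weisbach: V = √(2·ΔP·D/(f·L·ρ)). With ε/D = 0.0005/0.1001 = 0.005, iterate starting from f = 0.02:
  f = 0.02 → V = √(2·8316·0.1001/(0.02·4.578·791.3)) = 4.794 m/s; Re = ρVD/μ = 3.723e+05; f → 0.03065
  f = 0.03065 → V = 3.872 m/s; Re = 3.007e+05; f → 0.03071
Converged (Δf/f < 1%). With the final f = 0.03071: V = √(2·8316·0.1001/(0.03071·4.578·791.3)) = 3.869 m/s.
Q = V·A = 3.869·(π/4·0.1001²) = 0.03044 m³/s = 30.44 L/s.

Q ≈ 30.44 L/s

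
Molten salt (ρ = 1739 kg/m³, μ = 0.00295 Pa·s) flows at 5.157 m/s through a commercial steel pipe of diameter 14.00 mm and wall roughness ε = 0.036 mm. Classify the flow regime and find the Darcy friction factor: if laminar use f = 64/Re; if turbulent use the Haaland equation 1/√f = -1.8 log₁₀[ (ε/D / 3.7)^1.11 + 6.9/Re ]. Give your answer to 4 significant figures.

Re = ρVD/μ = 1739·5.157·0.014/0.00295 = 4.256e+04.
Re > 4000 → turbulent. ε/D = 3.6e-05/0.014 = 0.00257; Haaland: 1/√f = -1.8 log₁₀[0.000312 + 0.000162] = 5.983, so f = 0.02794.

f ≈ 0.02794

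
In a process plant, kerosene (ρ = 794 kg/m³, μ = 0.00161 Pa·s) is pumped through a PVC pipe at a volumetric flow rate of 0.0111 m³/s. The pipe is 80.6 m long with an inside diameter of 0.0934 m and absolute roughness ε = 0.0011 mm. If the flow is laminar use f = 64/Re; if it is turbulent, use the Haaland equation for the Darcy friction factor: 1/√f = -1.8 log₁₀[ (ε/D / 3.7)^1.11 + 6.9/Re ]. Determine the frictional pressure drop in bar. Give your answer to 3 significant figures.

ΔP ≈ 0.171 bar

Cross-sectional area A = πD²/4 = π(0.0934)²/4 = 0.006851 m²; mean velocity V = Q/A = 0.0111/0.006851 = 1.62 m/s.
Reynolds number Re = ρVD/μ = 794 · 1.62 · 0.0934 / 0.00161 = 7.462e+04.
Re > 4000 → turbulent. Relative roughness ε/D = 1.1e-06/0.0934 = 1.18e-05. Haaland: 1/√f = -1.8 log₁₀[(1.18e-05/3.7)^1.11 + 6.9/7.462e+04] = -1.8 log₁₀[7.91e-07 + 9.25e-05] = 7.255, so f = 0.019.
Darcy-Weisbach: ΔP = f(L/D)(ρV²/2) = 0.019·(80.6/0.0934)·(794·1.62²/2) = 0.019·863·1042 = 1.709e+04 Pa.
ΔP = 1.709e+04 Pa = 0.171 bar.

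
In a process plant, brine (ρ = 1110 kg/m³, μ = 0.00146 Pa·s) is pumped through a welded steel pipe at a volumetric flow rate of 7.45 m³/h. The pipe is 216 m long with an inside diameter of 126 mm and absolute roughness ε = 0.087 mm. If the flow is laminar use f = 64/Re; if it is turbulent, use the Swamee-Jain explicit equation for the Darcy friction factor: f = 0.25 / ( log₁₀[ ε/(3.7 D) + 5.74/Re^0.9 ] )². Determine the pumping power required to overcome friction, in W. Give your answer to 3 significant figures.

P ≈ 1.56 W

Q = 7.45 m³/h = 7.45/3600 = 0.002069 m³/s.
Cross-sectional area A = πD²/4 = π(0.126)²/4 = 0.01247 m²; mean velocity V = Q/A = 0.002069/0.01247 = 0.166 m/s.
Reynolds number Re = ρVD/μ = 1110 · 0.166 · 0.126 / 0.00146 = 1.59e+04.
Re > 4000 → turbulent. Relative roughness ε/D = 8.7e-05/0.126 = 0.00069. Swamee-Jain: f = 0.25/(log₁₀[0.00069/3.7 + 5.74/1.59e+04^0.9])² = 0.25/(log₁₀[0.000187 + 0.00095])² = 0.25/(-2.944)² = 0.02884.
Darcy-Weisbach: ΔP = f(L/D)(ρV²/2) = 0.02884·(216/0.126)·(1110·0.166²/2) = 0.02884·1714·15.29 = 755.7 Pa.
Pumping power P = QΔP = 0.002069·755.7 = 1.564 W = 1.56 W.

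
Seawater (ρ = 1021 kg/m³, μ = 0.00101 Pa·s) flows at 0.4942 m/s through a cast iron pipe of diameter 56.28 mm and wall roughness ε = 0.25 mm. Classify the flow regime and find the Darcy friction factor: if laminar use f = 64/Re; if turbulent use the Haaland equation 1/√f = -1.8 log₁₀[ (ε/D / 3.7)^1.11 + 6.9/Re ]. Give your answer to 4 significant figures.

Re = ρVD/μ = 1021·0.4942·0.05628/0.00101 = 2.812e+04.
Re > 4000 → turbulent. ε/D = 0.00025/0.05628 = 0.00444; Haaland: 1/√f = -1.8 log₁₀[0.000573 + 0.000245] = 5.557, so f = 0.03239.

f ≈ 0.03239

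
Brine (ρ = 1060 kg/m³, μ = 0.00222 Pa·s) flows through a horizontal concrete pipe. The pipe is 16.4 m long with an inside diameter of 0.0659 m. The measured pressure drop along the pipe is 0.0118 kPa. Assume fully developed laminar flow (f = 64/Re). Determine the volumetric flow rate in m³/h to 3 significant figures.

For laminar flow, f = 64/Re with Re = ρVD/μ, so Darcy-Weisbach reduces to ΔP = 32μLV/D². Solving for V: V = ΔP·D²/(32μL) = 11.8·(0.0659)²/(32·0.00222·16.4) = 0.04399 m/s.
Check: Re = ρVD/μ = 1060·0.04399·0.0659/0.00222 = 1384 < 2300, so the laminar assumption holds.
Q = V·A = 0.04399·(π/4·0.0659²) = 0.00015 m³/s = 0.540 m³/h.

Q ≈ 0.540 m³/h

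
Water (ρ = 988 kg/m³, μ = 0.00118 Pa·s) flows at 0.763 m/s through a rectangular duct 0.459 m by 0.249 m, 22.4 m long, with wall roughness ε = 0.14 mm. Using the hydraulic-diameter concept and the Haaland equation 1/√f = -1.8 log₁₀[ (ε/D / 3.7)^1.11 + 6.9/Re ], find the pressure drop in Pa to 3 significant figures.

Hydraulic diameter D_h = 4A/P = 4·(0.459·0.249)/(2·(0.459+0.249)) = 0.4572/1.416 = 0.3229 m.
Re = ρVD_h/μ = 988·0.763·0.3229/0.00118 = 2.063e+05.
ε/D_h = 0.00014/0.3229 = 0.000434; Haaland gives 1/√f = -1.8 log₁₀[4.33e-05+3.35e-05] = 7.407, so f = 0.01823.
ΔP = f(L/D_h)(ρV²/2) = 0.01823·22.4/0.3229·287.6 = 363.7 Pa.

ΔP ≈ 364 Pa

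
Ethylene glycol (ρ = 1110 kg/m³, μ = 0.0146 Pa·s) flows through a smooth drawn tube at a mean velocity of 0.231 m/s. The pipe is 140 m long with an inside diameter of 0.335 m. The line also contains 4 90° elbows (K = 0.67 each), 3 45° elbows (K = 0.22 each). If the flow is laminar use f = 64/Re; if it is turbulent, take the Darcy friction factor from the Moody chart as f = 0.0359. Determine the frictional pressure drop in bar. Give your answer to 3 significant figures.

Reynolds number Re = ρVD/μ = 1110 · 0.231 · 0.335 / 0.0146 = 5883.
Re > 4000 → turbulent; use the Moody-chart value f = 0.0359.
Total minor-loss coefficient ΣK = 4·0.67 + 3·0.22 = 3.34.
ΔP = [f·L/D + ΣK]·(ρV²/2) = [0.0359·140/0.335 + 3.34]·(1110·0.231²/2) = [15 + 3.34]·29.62 = 543.2 Pa.
ΔP = 543.2 Pa = 0.00543 bar.

ΔP ≈ 0.00543 bar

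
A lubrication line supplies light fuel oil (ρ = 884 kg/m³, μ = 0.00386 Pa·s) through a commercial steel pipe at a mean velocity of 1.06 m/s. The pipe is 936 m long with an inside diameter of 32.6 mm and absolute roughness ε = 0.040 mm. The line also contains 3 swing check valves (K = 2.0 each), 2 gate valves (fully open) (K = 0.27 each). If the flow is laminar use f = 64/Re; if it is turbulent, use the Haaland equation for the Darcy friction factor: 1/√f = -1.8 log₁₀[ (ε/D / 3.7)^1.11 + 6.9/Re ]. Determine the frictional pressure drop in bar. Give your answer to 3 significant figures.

ΔP ≈ 4.94 bar

Reynolds number Re = ρVD/μ = 884 · 1.06 · 0.0326 / 0.00386 = 7914.
Re > 4000 → turbulent. Relative roughness ε/D = 4e-05/0.0326 = 0.00123. Haaland: 1/√f = -1.8 log₁₀[(0.00123/3.7)^1.11 + 6.9/7914] = -1.8 log₁₀[0.000137 + 0.000872] = 5.393, so f = 0.03439.
Total minor-loss coefficient ΣK = 3·2 + 2·0.27 = 6.54.
ΔP = [f·L/D + ΣK]·(ρV²/2) = [0.03439·936/0.0326 + 6.54]·(884·1.06²/2) = [987.3 + 6.54]·496.6 = 4.936e+05 Pa.
ΔP = 4.936e+05 Pa = 4.94 bar.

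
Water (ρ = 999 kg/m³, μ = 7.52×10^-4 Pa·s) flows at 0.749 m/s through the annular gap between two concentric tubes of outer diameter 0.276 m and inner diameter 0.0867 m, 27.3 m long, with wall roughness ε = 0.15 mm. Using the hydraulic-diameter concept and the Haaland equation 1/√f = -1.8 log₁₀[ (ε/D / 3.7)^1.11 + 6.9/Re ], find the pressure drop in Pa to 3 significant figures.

Hydraulic diameter D_h = 4A/P = D_o - D_i = 0.276 - 0.0867 = 0.1893 m.
Re = ρVD_h/μ = 999·0.749·0.1893/0.000752 = 1.884e+05.
ε/D_h = 0.00015/0.1893 = 0.000792; Haaland gives 1/√f = -1.8 log₁₀[8.46e-05+3.66e-05] = 7.05, so f = 0.02012.
ΔP = f(L/D_h)(ρV²/2) = 0.02012·27.3/0.1893·280.2 = 813.1 Pa.

ΔP ≈ 813 Pa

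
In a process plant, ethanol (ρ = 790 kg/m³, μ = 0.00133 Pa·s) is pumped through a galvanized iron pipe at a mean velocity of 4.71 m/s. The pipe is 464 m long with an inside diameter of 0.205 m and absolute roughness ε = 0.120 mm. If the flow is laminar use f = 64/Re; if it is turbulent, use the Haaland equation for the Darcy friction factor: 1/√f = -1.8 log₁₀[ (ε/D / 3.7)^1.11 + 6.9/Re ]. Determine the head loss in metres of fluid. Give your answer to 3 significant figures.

h_f ≈ 46.1 m

Reynolds number Re = ρVD/μ = 790 · 4.71 · 0.205 / 0.00133 = 5.735e+05.
Re > 4000 → turbulent. Relative roughness ε/D = 0.00012/0.205 = 0.000585. Haaland: 1/√f = -1.8 log₁₀[(0.000585/3.7)^1.11 + 6.9/5.735e+05] = -1.8 log₁₀[6.04e-05 + 1.2e-05] = 7.452, so f = 0.01801.
Darcy-Weisbach: ΔP = f(L/D)(ρV²/2) = 0.01801·(464/0.205)·(790·4.71²/2) = 0.01801·2263·8763 = 3.572e+05 Pa.
Head loss h_f = ΔP/(ρg) = 3.572e+05/(790·9.81) = 46.1 m.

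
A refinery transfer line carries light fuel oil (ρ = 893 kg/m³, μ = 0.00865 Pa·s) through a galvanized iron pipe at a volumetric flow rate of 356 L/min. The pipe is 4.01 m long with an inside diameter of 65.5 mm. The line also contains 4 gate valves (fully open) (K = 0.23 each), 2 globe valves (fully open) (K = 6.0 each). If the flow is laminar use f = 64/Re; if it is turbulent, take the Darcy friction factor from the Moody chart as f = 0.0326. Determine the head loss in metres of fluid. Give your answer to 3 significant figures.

h_f ≈ 2.36 m

Q = 356 L/min = 356/60000 = 0.005933 m³/s.
Cross-sectional area A = πD²/4 = π(0.0655)²/4 = 0.00337 m²; mean velocity V = Q/A = 0.005933/0.00337 = 1.761 m/s.
Reynolds number Re = ρVD/μ = 893 · 1.761 · 0.0655 / 0.00865 = 1.191e+04.
Re > 4000 → turbulent; use the Moody-chart value f = 0.0326.
Total minor-loss coefficient ΣK = 4·0.23 + 2·6 = 12.9.
ΔP = [f·L/D + ΣK]·(ρV²/2) = [0.0326·4.01/0.0655 + 12.9]·(893·1.761²/2) = [1.996 + 12.9]·1384 = 2.065e+04 Pa.
Head loss h_f = ΔP/(ρg) = 2.065e+04/(893·9.81) = 2.36 m.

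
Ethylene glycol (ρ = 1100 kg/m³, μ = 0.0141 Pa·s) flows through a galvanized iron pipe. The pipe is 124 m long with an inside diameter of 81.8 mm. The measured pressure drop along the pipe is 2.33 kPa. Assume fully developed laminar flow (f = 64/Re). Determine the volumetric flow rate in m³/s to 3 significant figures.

Q ≈ 0.00146 m³/s

For laminar flow, f = 64/Re with Re = ρVD/μ, so Darcy-Weisbach reduces to ΔP = 32μLV/D². Solving for V: V = ΔP·D²/(32μL) = 2330·(0.0818)²/(32·0.0141·124) = 0.2787 m/s.
Check: Re = ρVD/μ = 1100·0.2787·0.0818/0.0141 = 1778 < 2300, so the laminar assumption holds.
Q = V·A = 0.2787·(π/4·0.0818²) = 0.001464 m³/s = 0.00146 m³/s.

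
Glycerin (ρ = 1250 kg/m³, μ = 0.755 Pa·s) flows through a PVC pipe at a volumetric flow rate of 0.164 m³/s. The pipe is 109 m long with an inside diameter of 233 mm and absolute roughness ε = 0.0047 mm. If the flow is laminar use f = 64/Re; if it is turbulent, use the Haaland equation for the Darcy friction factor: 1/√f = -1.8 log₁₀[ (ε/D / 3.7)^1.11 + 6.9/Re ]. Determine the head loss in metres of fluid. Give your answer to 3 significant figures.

h_f ≈ 15.2 m

Cross-sectional area A = πD²/4 = π(0.233)²/4 = 0.04264 m²; mean velocity V = Q/A = 0.164/0.04264 = 3.846 m/s.
Reynolds number Re = ρVD/μ = 1250 · 3.846 · 0.233 / 0.755 = 1484.
Re < 2300 → laminar flow, so f = 64/Re = 64/1484 = 0.04313 (the turbulent correlation is not needed).
Darcy-Weisbach: ΔP = f(L/D)(ρV²/2) = 0.04313·(109/0.233)·(1250·3.846²/2) = 0.04313·467.8·9246 = 1.866e+05 Pa.
Head loss h_f = ΔP/(ρg) = 1.866e+05/(1250·9.81) = 15.2 m.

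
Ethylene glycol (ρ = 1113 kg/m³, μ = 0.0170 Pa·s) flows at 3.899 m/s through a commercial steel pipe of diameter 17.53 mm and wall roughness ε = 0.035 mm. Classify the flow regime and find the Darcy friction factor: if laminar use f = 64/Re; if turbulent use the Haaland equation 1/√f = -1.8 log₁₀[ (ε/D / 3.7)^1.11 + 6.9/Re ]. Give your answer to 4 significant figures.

f ≈ 0.04081

Re = ρVD/μ = 1113·3.899·0.01753/0.017 = 4475.
Re > 4000 → turbulent. ε/D = 3.5e-05/0.01753 = 0.002; Haaland: 1/√f = -1.8 log₁₀[0.000236 + 0.00154] = 4.95, so f = 0.04081.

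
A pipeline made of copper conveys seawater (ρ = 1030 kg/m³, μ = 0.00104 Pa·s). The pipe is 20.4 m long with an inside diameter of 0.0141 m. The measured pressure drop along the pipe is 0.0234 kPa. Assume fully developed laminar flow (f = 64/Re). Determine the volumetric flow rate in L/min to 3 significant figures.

For laminar flow, f = 64/Re with Re = ρVD/μ, so Darcy-Weisbach reduces to ΔP = 32μLV/D². Solving for V: V = ΔP·D²/(32μL) = 23.4·(0.0141)²/(32·0.00104·20.4) = 0.006852 m/s.
Check: Re = ρVD/μ = 1030·0.006852·0.0141/0.00104 = 95.69 < 2300, so the laminar assumption holds.
Q = V·A = 0.006852·(π/4·0.0141²) = 1.07e-06 m³/s = 0.0642 L/min.

Q ≈ 0.0642 L/min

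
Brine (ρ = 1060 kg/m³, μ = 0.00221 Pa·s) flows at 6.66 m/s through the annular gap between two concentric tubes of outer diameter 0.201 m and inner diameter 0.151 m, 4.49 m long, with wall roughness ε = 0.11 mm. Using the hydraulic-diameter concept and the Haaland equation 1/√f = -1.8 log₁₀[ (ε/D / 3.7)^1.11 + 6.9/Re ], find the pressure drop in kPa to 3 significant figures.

Hydraulic diameter D_h = 4A/P = D_o - D_i = 0.201 - 0.151 = 0.05 m.
Re = ρVD_h/μ = 1060·6.66·0.05/0.00221 = 1.597e+05.
ε/D_h = 0.00011/0.05 = 0.0022; Haaland gives 1/√f = -1.8 log₁₀[0.000263+4.32e-05] = 6.326, so f = 0.02499.
ΔP = f(L/D_h)(ρV²/2) = 0.02499·4.49/0.05·2.351e+04 = 5.275e+04 Pa.
ΔP = 52.8 kPa.

ΔP ≈ 52.8 kPa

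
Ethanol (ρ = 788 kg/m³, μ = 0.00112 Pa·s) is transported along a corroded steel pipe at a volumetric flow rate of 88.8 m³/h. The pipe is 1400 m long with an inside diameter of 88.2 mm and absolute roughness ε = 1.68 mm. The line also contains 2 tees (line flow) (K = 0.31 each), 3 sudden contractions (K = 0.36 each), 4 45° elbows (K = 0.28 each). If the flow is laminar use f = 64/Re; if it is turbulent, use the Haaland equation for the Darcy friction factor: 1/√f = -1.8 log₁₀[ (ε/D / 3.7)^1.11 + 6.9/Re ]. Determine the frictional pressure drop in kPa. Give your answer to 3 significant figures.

ΔP ≈ 4910 kPa

Q = 88.8 m³/h = 88.8/3600 = 0.02467 m³/s.
Cross-sectional area A = πD²/4 = π(0.0882)²/4 = 0.00611 m²; mean velocity V = Q/A = 0.02467/0.00611 = 4.037 m/s.
Reynolds number Re = ρVD/μ = 788 · 4.037 · 0.0882 / 0.00112 = 2.505e+05.
Re > 4000 → turbulent. Relative roughness ε/D = 0.00168/0.0882 = 0.019. Haaland: 1/√f = -1.8 log₁₀[(0.019/3.7)^1.11 + 6.9/2.505e+05] = -1.8 log₁₀[0.00288 + 2.75e-05] = 4.565, so f = 0.04799.
Total minor-loss coefficient ΣK = 2·0.31 + 3·0.36 + 4·0.28 = 2.82.
ΔP = [f·L/D + ΣK]·(ρV²/2) = [0.04799·1400/0.0882 + 2.82]·(788·4.037²/2) = [761.8 + 2.82]·6422 = 4.91e+06 Pa.
ΔP = 4.91e+06 Pa = 4910 kPa.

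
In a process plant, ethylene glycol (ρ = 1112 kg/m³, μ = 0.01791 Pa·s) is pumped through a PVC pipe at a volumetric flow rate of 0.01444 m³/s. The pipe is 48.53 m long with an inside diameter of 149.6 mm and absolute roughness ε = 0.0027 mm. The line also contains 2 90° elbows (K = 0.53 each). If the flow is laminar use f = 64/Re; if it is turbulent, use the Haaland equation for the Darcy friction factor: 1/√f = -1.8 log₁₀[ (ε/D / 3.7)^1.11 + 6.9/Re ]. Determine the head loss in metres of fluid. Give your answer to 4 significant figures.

h_f ≈ 0.4084 m

Cross-sectional area A = πD²/4 = π(0.1496)²/4 = 0.01758 m²; mean velocity V = Q/A = 0.01444/0.01758 = 0.8215 m/s.
Reynolds number Re = ρVD/μ = 1112 · 0.8215 · 0.1496 / 0.0179 = 7631.
Re > 4000 → turbulent. Relative roughness ε/D = 2.7e-06/0.1496 = 1.8e-05. Haaland: 1/√f = -1.8 log₁₀[(1.8e-05/3.7)^1.11 + 6.9/7631] = -1.8 log₁₀[1.27e-06 + 0.000904] = 5.478, so f = 0.03333.
Total minor-loss coefficient ΣK = 2·0.53 = 1.06.
ΔP = [f·L/D + ΣK]·(ρV²/2) = [0.03333·48.53/0.1496 + 1.06]·(1112·0.8215²/2) = [10.81 + 1.06]·375.2 = 4455 Pa.
Head loss h_f = ΔP/(ρg) = 4455/(1112·9.81) = 0.4084 m.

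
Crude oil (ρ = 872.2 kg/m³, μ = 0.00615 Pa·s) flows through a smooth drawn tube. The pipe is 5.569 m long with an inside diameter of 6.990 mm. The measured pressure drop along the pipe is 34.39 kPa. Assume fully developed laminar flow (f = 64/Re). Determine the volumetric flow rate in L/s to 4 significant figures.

For laminar flow, f = 64/Re with Re = ρVD/μ, so Darcy-Weisbach reduces to ΔP = 32μLV/D². Solving for V: V = ΔP·D²/(32μL) = 3.439e+04·(0.00699)²/(32·0.00615·5.569) = 1.533 m/s.
Check: Re = ρVD/μ = 872.2·1.533·0.00699/0.00615 = 1520 < 2300, so the laminar assumption holds.
Q = V·A = 1.533·(π/4·0.00699²) = 5.883e-05 m³/s = 0.05883 L/s.

Q ≈ 0.05883 L/s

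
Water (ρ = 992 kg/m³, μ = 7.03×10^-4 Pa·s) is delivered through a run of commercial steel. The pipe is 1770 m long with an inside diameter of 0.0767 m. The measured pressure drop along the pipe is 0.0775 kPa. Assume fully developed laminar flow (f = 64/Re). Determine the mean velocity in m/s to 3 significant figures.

V ≈ 0.0115 m/s

For laminar flow, f = 64/Re with Re = ρVD/μ, so Darcy-Weisbach reduces to ΔP = 32μLV/D². Solving for V: V = ΔP·D²/(32μL) = 77.5·(0.0767)²/(32·0.000703·1770) = 0.01145 m/s.
Check: Re = ρVD/μ = 992·0.01145·0.0767/0.000703 = 1239 < 2300, so the laminar assumption holds.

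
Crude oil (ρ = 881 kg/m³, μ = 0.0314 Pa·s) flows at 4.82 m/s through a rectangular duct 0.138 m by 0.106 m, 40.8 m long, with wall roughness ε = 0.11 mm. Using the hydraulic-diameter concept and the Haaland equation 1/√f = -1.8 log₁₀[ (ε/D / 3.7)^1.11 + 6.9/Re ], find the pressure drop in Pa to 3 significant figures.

ΔP ≈ 99900 Pa

Hydraulic diameter D_h = 4A/P = 4·(0.138·0.106)/(2·(0.138+0.106)) = 0.05851/0.488 = 0.1199 m.
Re = ρVD_h/μ = 881·4.82·0.1199/0.0314 = 1.622e+04.
ε/D_h = 0.00011/0.1199 = 0.000917; Haaland gives 1/√f = -1.8 log₁₀[9.95e-05+0.000426] = 5.904, so f = 0.02869.
ΔP = f(L/D_h)(ρV²/2) = 0.02869·40.8/0.1199·1.023e+04 = 9.991e+04 Pa.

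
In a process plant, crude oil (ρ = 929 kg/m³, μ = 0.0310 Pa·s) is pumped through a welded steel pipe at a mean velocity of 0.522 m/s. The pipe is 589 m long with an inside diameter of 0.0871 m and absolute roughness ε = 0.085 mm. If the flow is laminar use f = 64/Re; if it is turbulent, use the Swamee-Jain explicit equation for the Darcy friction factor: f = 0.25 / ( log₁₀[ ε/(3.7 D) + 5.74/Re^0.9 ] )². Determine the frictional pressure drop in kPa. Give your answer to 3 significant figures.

ΔP ≈ 40.2 kPa

Reynolds number Re = ρVD/μ = 929 · 0.522 · 0.0871 / 0.031 = 1363.
Re < 2300 → laminar flow, so f = 64/Re = 64/1363 = 0.04697 (the turbulent correlation is not needed).
Darcy-Weisbach: ΔP = f(L/D)(ρV²/2) = 0.04697·(589/0.0871)·(929·0.522²/2) = 0.04697·6762·126.6 = 4.02e+04 Pa.
ΔP = 4.02e+04 Pa = 40.2 kPa.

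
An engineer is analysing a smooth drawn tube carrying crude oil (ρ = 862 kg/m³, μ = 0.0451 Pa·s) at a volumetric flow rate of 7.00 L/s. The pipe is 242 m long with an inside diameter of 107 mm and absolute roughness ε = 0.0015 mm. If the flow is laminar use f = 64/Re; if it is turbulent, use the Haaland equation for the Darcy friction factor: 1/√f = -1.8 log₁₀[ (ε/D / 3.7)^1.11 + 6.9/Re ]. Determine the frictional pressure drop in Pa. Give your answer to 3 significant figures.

ΔP ≈ 23700 Pa

Q = 7.00 L/s = 7.00/1000 = 0.007 m³/s.
Cross-sectional area A = πD²/4 = π(0.107)²/4 = 0.008992 m²; mean velocity V = Q/A = 0.007/0.008992 = 0.7785 m/s.
Reynolds number Re = ρVD/μ = 862 · 0.7785 · 0.107 / 0.0451 = 1592.
Re < 2300 → laminar flow, so f = 64/Re = 64/1592 = 0.0402 (the turbulent correlation is not needed).
Darcy-Weisbach: ΔP = f(L/D)(ρV²/2) = 0.0402·(242/0.107)·(862·0.7785²/2) = 0.0402·2262·261.2 = 2.375e+04 Pa.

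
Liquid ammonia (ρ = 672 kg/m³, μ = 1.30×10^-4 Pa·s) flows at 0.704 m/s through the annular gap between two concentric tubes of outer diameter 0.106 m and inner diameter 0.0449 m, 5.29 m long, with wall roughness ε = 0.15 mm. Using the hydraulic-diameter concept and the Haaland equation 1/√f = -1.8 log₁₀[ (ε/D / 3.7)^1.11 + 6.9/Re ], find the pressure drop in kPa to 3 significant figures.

ΔP ≈ 0.366 kPa

Hydraulic diameter D_h = 4A/P = D_o - D_i = 0.106 - 0.0449 = 0.0611 m.
Re = ρVD_h/μ = 672·0.704·0.0611/0.00013 = 2.224e+05.
ε/D_h = 0.00015/0.0611 = 0.00245; Haaland gives 1/√f = -1.8 log₁₀[0.000297+3.1e-05] = 6.272, so f = 0.02542.
ΔP = f(L/D_h)(ρV²/2) = 0.02542·5.29/0.0611·166.5 = 366.5 Pa.
ΔP = 0.366 kPa.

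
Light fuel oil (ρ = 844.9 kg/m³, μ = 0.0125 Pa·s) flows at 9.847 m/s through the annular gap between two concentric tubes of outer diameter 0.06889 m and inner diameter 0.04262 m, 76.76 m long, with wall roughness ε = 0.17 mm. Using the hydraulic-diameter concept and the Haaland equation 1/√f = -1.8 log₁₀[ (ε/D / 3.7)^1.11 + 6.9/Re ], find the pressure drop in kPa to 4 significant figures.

ΔP ≈ 4398 kPa

Hydraulic diameter D_h = 4A/P = D_o - D_i = 0.06889 - 0.04262 = 0.02627 m.
Re = ρVD_h/μ = 844.9·9.847·0.02627/0.0125 = 1.748e+04.
ε/D_h = 0.00017/0.02627 = 0.00647; Haaland gives 1/√f = -1.8 log₁₀[0.00087+0.000395] = 5.216, so f = 0.03675.
ΔP = f(L/D_h)(ρV²/2) = 0.03675·76.76/0.02627·4.096e+04 = 4.398e+06 Pa.
ΔP = 4398 kPa.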